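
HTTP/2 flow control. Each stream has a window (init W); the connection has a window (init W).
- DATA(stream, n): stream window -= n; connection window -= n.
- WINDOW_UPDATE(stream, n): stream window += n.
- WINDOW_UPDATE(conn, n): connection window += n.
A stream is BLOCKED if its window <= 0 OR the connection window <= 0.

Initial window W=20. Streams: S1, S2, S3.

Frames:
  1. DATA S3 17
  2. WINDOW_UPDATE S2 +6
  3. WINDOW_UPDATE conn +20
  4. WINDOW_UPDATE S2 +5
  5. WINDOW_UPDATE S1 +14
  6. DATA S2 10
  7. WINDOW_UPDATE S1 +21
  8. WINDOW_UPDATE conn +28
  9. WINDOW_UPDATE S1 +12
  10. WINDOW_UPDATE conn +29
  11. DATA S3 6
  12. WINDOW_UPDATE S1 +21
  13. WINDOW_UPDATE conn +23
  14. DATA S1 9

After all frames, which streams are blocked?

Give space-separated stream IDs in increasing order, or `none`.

Op 1: conn=3 S1=20 S2=20 S3=3 blocked=[]
Op 2: conn=3 S1=20 S2=26 S3=3 blocked=[]
Op 3: conn=23 S1=20 S2=26 S3=3 blocked=[]
Op 4: conn=23 S1=20 S2=31 S3=3 blocked=[]
Op 5: conn=23 S1=34 S2=31 S3=3 blocked=[]
Op 6: conn=13 S1=34 S2=21 S3=3 blocked=[]
Op 7: conn=13 S1=55 S2=21 S3=3 blocked=[]
Op 8: conn=41 S1=55 S2=21 S3=3 blocked=[]
Op 9: conn=41 S1=67 S2=21 S3=3 blocked=[]
Op 10: conn=70 S1=67 S2=21 S3=3 blocked=[]
Op 11: conn=64 S1=67 S2=21 S3=-3 blocked=[3]
Op 12: conn=64 S1=88 S2=21 S3=-3 blocked=[3]
Op 13: conn=87 S1=88 S2=21 S3=-3 blocked=[3]
Op 14: conn=78 S1=79 S2=21 S3=-3 blocked=[3]

Answer: S3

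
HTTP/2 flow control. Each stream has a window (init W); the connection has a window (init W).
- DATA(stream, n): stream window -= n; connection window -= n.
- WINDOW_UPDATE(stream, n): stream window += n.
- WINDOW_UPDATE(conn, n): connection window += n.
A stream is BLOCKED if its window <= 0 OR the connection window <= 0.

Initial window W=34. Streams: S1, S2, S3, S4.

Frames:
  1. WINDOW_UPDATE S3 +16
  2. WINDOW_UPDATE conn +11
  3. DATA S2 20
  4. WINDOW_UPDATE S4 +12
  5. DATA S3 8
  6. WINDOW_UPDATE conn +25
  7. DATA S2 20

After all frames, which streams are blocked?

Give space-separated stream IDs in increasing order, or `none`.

Op 1: conn=34 S1=34 S2=34 S3=50 S4=34 blocked=[]
Op 2: conn=45 S1=34 S2=34 S3=50 S4=34 blocked=[]
Op 3: conn=25 S1=34 S2=14 S3=50 S4=34 blocked=[]
Op 4: conn=25 S1=34 S2=14 S3=50 S4=46 blocked=[]
Op 5: conn=17 S1=34 S2=14 S3=42 S4=46 blocked=[]
Op 6: conn=42 S1=34 S2=14 S3=42 S4=46 blocked=[]
Op 7: conn=22 S1=34 S2=-6 S3=42 S4=46 blocked=[2]

Answer: S2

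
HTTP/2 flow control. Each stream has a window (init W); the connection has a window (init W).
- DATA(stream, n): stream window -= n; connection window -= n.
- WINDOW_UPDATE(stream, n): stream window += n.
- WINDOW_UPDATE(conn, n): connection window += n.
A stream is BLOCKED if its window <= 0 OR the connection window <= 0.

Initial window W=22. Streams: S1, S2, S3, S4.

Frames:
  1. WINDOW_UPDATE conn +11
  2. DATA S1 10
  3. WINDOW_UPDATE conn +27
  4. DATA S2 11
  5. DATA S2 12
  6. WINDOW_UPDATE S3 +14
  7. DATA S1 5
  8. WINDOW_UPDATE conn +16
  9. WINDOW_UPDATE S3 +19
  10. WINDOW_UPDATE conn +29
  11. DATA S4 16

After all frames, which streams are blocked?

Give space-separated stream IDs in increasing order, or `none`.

Answer: S2

Derivation:
Op 1: conn=33 S1=22 S2=22 S3=22 S4=22 blocked=[]
Op 2: conn=23 S1=12 S2=22 S3=22 S4=22 blocked=[]
Op 3: conn=50 S1=12 S2=22 S3=22 S4=22 blocked=[]
Op 4: conn=39 S1=12 S2=11 S3=22 S4=22 blocked=[]
Op 5: conn=27 S1=12 S2=-1 S3=22 S4=22 blocked=[2]
Op 6: conn=27 S1=12 S2=-1 S3=36 S4=22 blocked=[2]
Op 7: conn=22 S1=7 S2=-1 S3=36 S4=22 blocked=[2]
Op 8: conn=38 S1=7 S2=-1 S3=36 S4=22 blocked=[2]
Op 9: conn=38 S1=7 S2=-1 S3=55 S4=22 blocked=[2]
Op 10: conn=67 S1=7 S2=-1 S3=55 S4=22 blocked=[2]
Op 11: conn=51 S1=7 S2=-1 S3=55 S4=6 blocked=[2]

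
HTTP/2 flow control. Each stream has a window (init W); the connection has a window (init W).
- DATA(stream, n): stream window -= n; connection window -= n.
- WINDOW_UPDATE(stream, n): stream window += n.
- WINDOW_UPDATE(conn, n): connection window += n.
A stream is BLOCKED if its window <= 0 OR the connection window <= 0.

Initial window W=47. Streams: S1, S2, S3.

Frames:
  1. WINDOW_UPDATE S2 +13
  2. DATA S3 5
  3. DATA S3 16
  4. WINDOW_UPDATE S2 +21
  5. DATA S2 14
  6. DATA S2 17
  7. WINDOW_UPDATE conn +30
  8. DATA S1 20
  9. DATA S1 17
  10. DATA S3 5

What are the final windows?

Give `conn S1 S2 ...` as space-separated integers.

Op 1: conn=47 S1=47 S2=60 S3=47 blocked=[]
Op 2: conn=42 S1=47 S2=60 S3=42 blocked=[]
Op 3: conn=26 S1=47 S2=60 S3=26 blocked=[]
Op 4: conn=26 S1=47 S2=81 S3=26 blocked=[]
Op 5: conn=12 S1=47 S2=67 S3=26 blocked=[]
Op 6: conn=-5 S1=47 S2=50 S3=26 blocked=[1, 2, 3]
Op 7: conn=25 S1=47 S2=50 S3=26 blocked=[]
Op 8: conn=5 S1=27 S2=50 S3=26 blocked=[]
Op 9: conn=-12 S1=10 S2=50 S3=26 blocked=[1, 2, 3]
Op 10: conn=-17 S1=10 S2=50 S3=21 blocked=[1, 2, 3]

Answer: -17 10 50 21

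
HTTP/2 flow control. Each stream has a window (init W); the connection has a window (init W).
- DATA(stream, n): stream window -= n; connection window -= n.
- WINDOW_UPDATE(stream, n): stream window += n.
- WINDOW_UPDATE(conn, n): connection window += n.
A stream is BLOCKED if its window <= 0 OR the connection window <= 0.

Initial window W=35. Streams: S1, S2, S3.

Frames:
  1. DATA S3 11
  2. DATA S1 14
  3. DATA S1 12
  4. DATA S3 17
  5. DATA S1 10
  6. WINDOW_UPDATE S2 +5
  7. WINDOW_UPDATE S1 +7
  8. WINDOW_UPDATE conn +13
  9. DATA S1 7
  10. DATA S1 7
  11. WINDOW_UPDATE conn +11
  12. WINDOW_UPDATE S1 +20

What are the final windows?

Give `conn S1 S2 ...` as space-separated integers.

Op 1: conn=24 S1=35 S2=35 S3=24 blocked=[]
Op 2: conn=10 S1=21 S2=35 S3=24 blocked=[]
Op 3: conn=-2 S1=9 S2=35 S3=24 blocked=[1, 2, 3]
Op 4: conn=-19 S1=9 S2=35 S3=7 blocked=[1, 2, 3]
Op 5: conn=-29 S1=-1 S2=35 S3=7 blocked=[1, 2, 3]
Op 6: conn=-29 S1=-1 S2=40 S3=7 blocked=[1, 2, 3]
Op 7: conn=-29 S1=6 S2=40 S3=7 blocked=[1, 2, 3]
Op 8: conn=-16 S1=6 S2=40 S3=7 blocked=[1, 2, 3]
Op 9: conn=-23 S1=-1 S2=40 S3=7 blocked=[1, 2, 3]
Op 10: conn=-30 S1=-8 S2=40 S3=7 blocked=[1, 2, 3]
Op 11: conn=-19 S1=-8 S2=40 S3=7 blocked=[1, 2, 3]
Op 12: conn=-19 S1=12 S2=40 S3=7 blocked=[1, 2, 3]

Answer: -19 12 40 7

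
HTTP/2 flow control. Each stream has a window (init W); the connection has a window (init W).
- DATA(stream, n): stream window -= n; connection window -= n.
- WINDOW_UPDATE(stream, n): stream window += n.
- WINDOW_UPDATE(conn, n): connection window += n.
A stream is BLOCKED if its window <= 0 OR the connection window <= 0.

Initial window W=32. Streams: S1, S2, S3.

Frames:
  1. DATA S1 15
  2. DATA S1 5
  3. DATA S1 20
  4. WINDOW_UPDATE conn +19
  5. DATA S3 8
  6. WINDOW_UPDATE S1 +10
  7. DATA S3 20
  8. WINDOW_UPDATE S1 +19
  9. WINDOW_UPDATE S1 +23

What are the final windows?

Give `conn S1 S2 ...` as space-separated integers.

Op 1: conn=17 S1=17 S2=32 S3=32 blocked=[]
Op 2: conn=12 S1=12 S2=32 S3=32 blocked=[]
Op 3: conn=-8 S1=-8 S2=32 S3=32 blocked=[1, 2, 3]
Op 4: conn=11 S1=-8 S2=32 S3=32 blocked=[1]
Op 5: conn=3 S1=-8 S2=32 S3=24 blocked=[1]
Op 6: conn=3 S1=2 S2=32 S3=24 blocked=[]
Op 7: conn=-17 S1=2 S2=32 S3=4 blocked=[1, 2, 3]
Op 8: conn=-17 S1=21 S2=32 S3=4 blocked=[1, 2, 3]
Op 9: conn=-17 S1=44 S2=32 S3=4 blocked=[1, 2, 3]

Answer: -17 44 32 4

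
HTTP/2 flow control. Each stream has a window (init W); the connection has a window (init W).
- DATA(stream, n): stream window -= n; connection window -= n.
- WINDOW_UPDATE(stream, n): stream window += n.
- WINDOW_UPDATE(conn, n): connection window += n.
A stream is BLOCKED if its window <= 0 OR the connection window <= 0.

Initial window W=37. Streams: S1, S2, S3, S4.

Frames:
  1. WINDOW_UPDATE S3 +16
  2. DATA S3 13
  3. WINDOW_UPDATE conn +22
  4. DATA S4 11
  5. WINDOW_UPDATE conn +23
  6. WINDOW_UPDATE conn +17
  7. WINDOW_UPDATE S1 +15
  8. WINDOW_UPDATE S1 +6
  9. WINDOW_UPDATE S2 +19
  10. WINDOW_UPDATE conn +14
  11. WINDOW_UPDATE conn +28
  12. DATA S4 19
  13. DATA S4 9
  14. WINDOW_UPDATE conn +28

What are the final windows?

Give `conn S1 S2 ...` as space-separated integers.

Op 1: conn=37 S1=37 S2=37 S3=53 S4=37 blocked=[]
Op 2: conn=24 S1=37 S2=37 S3=40 S4=37 blocked=[]
Op 3: conn=46 S1=37 S2=37 S3=40 S4=37 blocked=[]
Op 4: conn=35 S1=37 S2=37 S3=40 S4=26 blocked=[]
Op 5: conn=58 S1=37 S2=37 S3=40 S4=26 blocked=[]
Op 6: conn=75 S1=37 S2=37 S3=40 S4=26 blocked=[]
Op 7: conn=75 S1=52 S2=37 S3=40 S4=26 blocked=[]
Op 8: conn=75 S1=58 S2=37 S3=40 S4=26 blocked=[]
Op 9: conn=75 S1=58 S2=56 S3=40 S4=26 blocked=[]
Op 10: conn=89 S1=58 S2=56 S3=40 S4=26 blocked=[]
Op 11: conn=117 S1=58 S2=56 S3=40 S4=26 blocked=[]
Op 12: conn=98 S1=58 S2=56 S3=40 S4=7 blocked=[]
Op 13: conn=89 S1=58 S2=56 S3=40 S4=-2 blocked=[4]
Op 14: conn=117 S1=58 S2=56 S3=40 S4=-2 blocked=[4]

Answer: 117 58 56 40 -2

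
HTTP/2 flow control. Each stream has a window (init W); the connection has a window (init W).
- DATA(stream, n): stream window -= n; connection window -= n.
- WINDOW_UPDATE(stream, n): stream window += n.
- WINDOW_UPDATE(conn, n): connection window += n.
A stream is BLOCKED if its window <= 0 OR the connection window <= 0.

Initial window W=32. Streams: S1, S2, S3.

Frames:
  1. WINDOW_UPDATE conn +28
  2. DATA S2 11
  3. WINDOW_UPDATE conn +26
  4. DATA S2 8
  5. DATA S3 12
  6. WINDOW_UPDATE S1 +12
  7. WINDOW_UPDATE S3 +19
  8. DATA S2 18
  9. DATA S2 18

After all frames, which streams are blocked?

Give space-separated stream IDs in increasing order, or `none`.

Op 1: conn=60 S1=32 S2=32 S3=32 blocked=[]
Op 2: conn=49 S1=32 S2=21 S3=32 blocked=[]
Op 3: conn=75 S1=32 S2=21 S3=32 blocked=[]
Op 4: conn=67 S1=32 S2=13 S3=32 blocked=[]
Op 5: conn=55 S1=32 S2=13 S3=20 blocked=[]
Op 6: conn=55 S1=44 S2=13 S3=20 blocked=[]
Op 7: conn=55 S1=44 S2=13 S3=39 blocked=[]
Op 8: conn=37 S1=44 S2=-5 S3=39 blocked=[2]
Op 9: conn=19 S1=44 S2=-23 S3=39 blocked=[2]

Answer: S2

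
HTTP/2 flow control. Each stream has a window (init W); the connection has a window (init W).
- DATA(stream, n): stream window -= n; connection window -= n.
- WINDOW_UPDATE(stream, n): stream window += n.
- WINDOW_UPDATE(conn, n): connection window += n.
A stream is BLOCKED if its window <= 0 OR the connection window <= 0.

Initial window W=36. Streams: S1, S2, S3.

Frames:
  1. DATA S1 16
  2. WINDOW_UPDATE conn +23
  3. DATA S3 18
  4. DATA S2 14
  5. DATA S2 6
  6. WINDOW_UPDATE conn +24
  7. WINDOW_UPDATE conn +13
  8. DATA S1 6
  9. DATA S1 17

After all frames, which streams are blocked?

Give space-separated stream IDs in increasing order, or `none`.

Answer: S1

Derivation:
Op 1: conn=20 S1=20 S2=36 S3=36 blocked=[]
Op 2: conn=43 S1=20 S2=36 S3=36 blocked=[]
Op 3: conn=25 S1=20 S2=36 S3=18 blocked=[]
Op 4: conn=11 S1=20 S2=22 S3=18 blocked=[]
Op 5: conn=5 S1=20 S2=16 S3=18 blocked=[]
Op 6: conn=29 S1=20 S2=16 S3=18 blocked=[]
Op 7: conn=42 S1=20 S2=16 S3=18 blocked=[]
Op 8: conn=36 S1=14 S2=16 S3=18 blocked=[]
Op 9: conn=19 S1=-3 S2=16 S3=18 blocked=[1]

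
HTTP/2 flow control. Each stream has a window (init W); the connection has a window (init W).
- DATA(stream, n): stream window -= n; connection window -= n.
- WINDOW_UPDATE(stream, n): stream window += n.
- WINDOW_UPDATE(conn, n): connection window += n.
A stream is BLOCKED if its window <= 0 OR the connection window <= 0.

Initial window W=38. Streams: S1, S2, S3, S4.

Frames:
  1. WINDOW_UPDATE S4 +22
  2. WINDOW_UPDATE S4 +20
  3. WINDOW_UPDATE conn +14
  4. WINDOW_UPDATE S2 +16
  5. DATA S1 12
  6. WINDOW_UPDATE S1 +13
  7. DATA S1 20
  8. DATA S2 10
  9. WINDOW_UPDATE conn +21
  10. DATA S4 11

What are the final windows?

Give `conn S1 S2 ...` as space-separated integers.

Op 1: conn=38 S1=38 S2=38 S3=38 S4=60 blocked=[]
Op 2: conn=38 S1=38 S2=38 S3=38 S4=80 blocked=[]
Op 3: conn=52 S1=38 S2=38 S3=38 S4=80 blocked=[]
Op 4: conn=52 S1=38 S2=54 S3=38 S4=80 blocked=[]
Op 5: conn=40 S1=26 S2=54 S3=38 S4=80 blocked=[]
Op 6: conn=40 S1=39 S2=54 S3=38 S4=80 blocked=[]
Op 7: conn=20 S1=19 S2=54 S3=38 S4=80 blocked=[]
Op 8: conn=10 S1=19 S2=44 S3=38 S4=80 blocked=[]
Op 9: conn=31 S1=19 S2=44 S3=38 S4=80 blocked=[]
Op 10: conn=20 S1=19 S2=44 S3=38 S4=69 blocked=[]

Answer: 20 19 44 38 69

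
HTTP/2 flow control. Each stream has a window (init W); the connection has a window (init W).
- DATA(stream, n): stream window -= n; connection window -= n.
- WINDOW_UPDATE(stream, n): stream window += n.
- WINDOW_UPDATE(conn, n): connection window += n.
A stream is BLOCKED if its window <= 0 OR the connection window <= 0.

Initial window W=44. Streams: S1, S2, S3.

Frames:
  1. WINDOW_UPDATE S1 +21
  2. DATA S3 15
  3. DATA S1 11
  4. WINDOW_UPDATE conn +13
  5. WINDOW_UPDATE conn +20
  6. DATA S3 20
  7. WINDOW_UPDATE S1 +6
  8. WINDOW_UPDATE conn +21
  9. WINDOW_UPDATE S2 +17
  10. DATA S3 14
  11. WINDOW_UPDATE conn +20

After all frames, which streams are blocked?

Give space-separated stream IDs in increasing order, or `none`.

Answer: S3

Derivation:
Op 1: conn=44 S1=65 S2=44 S3=44 blocked=[]
Op 2: conn=29 S1=65 S2=44 S3=29 blocked=[]
Op 3: conn=18 S1=54 S2=44 S3=29 blocked=[]
Op 4: conn=31 S1=54 S2=44 S3=29 blocked=[]
Op 5: conn=51 S1=54 S2=44 S3=29 blocked=[]
Op 6: conn=31 S1=54 S2=44 S3=9 blocked=[]
Op 7: conn=31 S1=60 S2=44 S3=9 blocked=[]
Op 8: conn=52 S1=60 S2=44 S3=9 blocked=[]
Op 9: conn=52 S1=60 S2=61 S3=9 blocked=[]
Op 10: conn=38 S1=60 S2=61 S3=-5 blocked=[3]
Op 11: conn=58 S1=60 S2=61 S3=-5 blocked=[3]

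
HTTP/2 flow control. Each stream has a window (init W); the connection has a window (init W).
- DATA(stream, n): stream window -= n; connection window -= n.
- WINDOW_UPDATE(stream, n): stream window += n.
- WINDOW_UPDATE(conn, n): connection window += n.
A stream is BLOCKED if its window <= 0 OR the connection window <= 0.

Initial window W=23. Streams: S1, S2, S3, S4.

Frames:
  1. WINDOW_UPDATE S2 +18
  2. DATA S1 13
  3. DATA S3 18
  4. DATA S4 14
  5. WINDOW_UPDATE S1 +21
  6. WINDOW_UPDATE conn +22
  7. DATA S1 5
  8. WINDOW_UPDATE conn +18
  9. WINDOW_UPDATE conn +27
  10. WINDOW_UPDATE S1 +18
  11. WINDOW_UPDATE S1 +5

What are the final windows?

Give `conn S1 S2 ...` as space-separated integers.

Answer: 40 49 41 5 9

Derivation:
Op 1: conn=23 S1=23 S2=41 S3=23 S4=23 blocked=[]
Op 2: conn=10 S1=10 S2=41 S3=23 S4=23 blocked=[]
Op 3: conn=-8 S1=10 S2=41 S3=5 S4=23 blocked=[1, 2, 3, 4]
Op 4: conn=-22 S1=10 S2=41 S3=5 S4=9 blocked=[1, 2, 3, 4]
Op 5: conn=-22 S1=31 S2=41 S3=5 S4=9 blocked=[1, 2, 3, 4]
Op 6: conn=0 S1=31 S2=41 S3=5 S4=9 blocked=[1, 2, 3, 4]
Op 7: conn=-5 S1=26 S2=41 S3=5 S4=9 blocked=[1, 2, 3, 4]
Op 8: conn=13 S1=26 S2=41 S3=5 S4=9 blocked=[]
Op 9: conn=40 S1=26 S2=41 S3=5 S4=9 blocked=[]
Op 10: conn=40 S1=44 S2=41 S3=5 S4=9 blocked=[]
Op 11: conn=40 S1=49 S2=41 S3=5 S4=9 blocked=[]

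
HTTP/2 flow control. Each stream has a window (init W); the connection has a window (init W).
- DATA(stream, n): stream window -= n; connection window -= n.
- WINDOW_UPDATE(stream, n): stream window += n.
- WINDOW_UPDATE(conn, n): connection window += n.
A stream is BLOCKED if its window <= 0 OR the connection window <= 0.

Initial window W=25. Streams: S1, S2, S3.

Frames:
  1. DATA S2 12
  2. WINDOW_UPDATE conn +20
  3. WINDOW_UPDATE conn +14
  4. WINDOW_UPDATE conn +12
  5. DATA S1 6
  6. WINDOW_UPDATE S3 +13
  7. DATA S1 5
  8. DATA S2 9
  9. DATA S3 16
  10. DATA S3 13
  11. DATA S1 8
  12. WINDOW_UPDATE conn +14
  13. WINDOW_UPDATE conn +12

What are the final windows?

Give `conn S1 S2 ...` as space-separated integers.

Answer: 28 6 4 9

Derivation:
Op 1: conn=13 S1=25 S2=13 S3=25 blocked=[]
Op 2: conn=33 S1=25 S2=13 S3=25 blocked=[]
Op 3: conn=47 S1=25 S2=13 S3=25 blocked=[]
Op 4: conn=59 S1=25 S2=13 S3=25 blocked=[]
Op 5: conn=53 S1=19 S2=13 S3=25 blocked=[]
Op 6: conn=53 S1=19 S2=13 S3=38 blocked=[]
Op 7: conn=48 S1=14 S2=13 S3=38 blocked=[]
Op 8: conn=39 S1=14 S2=4 S3=38 blocked=[]
Op 9: conn=23 S1=14 S2=4 S3=22 blocked=[]
Op 10: conn=10 S1=14 S2=4 S3=9 blocked=[]
Op 11: conn=2 S1=6 S2=4 S3=9 blocked=[]
Op 12: conn=16 S1=6 S2=4 S3=9 blocked=[]
Op 13: conn=28 S1=6 S2=4 S3=9 blocked=[]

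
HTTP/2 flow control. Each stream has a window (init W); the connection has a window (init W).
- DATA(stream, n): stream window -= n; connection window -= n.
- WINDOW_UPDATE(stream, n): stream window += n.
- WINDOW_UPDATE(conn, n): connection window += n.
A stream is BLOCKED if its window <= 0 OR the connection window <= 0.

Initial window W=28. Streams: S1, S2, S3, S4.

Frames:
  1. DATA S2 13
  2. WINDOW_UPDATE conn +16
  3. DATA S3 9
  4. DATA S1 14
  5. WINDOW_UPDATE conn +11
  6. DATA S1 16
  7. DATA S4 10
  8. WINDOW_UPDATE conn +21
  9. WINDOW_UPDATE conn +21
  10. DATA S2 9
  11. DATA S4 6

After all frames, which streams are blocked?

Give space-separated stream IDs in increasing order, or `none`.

Answer: S1

Derivation:
Op 1: conn=15 S1=28 S2=15 S3=28 S4=28 blocked=[]
Op 2: conn=31 S1=28 S2=15 S3=28 S4=28 blocked=[]
Op 3: conn=22 S1=28 S2=15 S3=19 S4=28 blocked=[]
Op 4: conn=8 S1=14 S2=15 S3=19 S4=28 blocked=[]
Op 5: conn=19 S1=14 S2=15 S3=19 S4=28 blocked=[]
Op 6: conn=3 S1=-2 S2=15 S3=19 S4=28 blocked=[1]
Op 7: conn=-7 S1=-2 S2=15 S3=19 S4=18 blocked=[1, 2, 3, 4]
Op 8: conn=14 S1=-2 S2=15 S3=19 S4=18 blocked=[1]
Op 9: conn=35 S1=-2 S2=15 S3=19 S4=18 blocked=[1]
Op 10: conn=26 S1=-2 S2=6 S3=19 S4=18 blocked=[1]
Op 11: conn=20 S1=-2 S2=6 S3=19 S4=12 blocked=[1]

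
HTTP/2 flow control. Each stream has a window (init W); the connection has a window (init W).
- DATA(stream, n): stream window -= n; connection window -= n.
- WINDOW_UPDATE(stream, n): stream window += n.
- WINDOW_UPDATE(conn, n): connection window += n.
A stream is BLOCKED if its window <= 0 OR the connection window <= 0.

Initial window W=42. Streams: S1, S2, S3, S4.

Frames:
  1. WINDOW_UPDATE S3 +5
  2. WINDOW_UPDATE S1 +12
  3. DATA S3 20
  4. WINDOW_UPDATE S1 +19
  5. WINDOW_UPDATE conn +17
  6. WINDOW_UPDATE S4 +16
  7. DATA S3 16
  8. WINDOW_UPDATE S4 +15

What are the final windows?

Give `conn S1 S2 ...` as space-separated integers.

Op 1: conn=42 S1=42 S2=42 S3=47 S4=42 blocked=[]
Op 2: conn=42 S1=54 S2=42 S3=47 S4=42 blocked=[]
Op 3: conn=22 S1=54 S2=42 S3=27 S4=42 blocked=[]
Op 4: conn=22 S1=73 S2=42 S3=27 S4=42 blocked=[]
Op 5: conn=39 S1=73 S2=42 S3=27 S4=42 blocked=[]
Op 6: conn=39 S1=73 S2=42 S3=27 S4=58 blocked=[]
Op 7: conn=23 S1=73 S2=42 S3=11 S4=58 blocked=[]
Op 8: conn=23 S1=73 S2=42 S3=11 S4=73 blocked=[]

Answer: 23 73 42 11 73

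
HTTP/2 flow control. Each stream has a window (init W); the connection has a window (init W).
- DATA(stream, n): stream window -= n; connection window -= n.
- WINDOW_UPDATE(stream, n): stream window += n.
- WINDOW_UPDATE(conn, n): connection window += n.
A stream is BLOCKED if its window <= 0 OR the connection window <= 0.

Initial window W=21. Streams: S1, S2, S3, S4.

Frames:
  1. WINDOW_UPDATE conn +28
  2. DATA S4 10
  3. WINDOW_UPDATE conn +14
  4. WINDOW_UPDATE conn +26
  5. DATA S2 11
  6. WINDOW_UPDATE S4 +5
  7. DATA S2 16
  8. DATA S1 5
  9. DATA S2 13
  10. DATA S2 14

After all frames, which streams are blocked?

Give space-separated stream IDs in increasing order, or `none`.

Answer: S2

Derivation:
Op 1: conn=49 S1=21 S2=21 S3=21 S4=21 blocked=[]
Op 2: conn=39 S1=21 S2=21 S3=21 S4=11 blocked=[]
Op 3: conn=53 S1=21 S2=21 S3=21 S4=11 blocked=[]
Op 4: conn=79 S1=21 S2=21 S3=21 S4=11 blocked=[]
Op 5: conn=68 S1=21 S2=10 S3=21 S4=11 blocked=[]
Op 6: conn=68 S1=21 S2=10 S3=21 S4=16 blocked=[]
Op 7: conn=52 S1=21 S2=-6 S3=21 S4=16 blocked=[2]
Op 8: conn=47 S1=16 S2=-6 S3=21 S4=16 blocked=[2]
Op 9: conn=34 S1=16 S2=-19 S3=21 S4=16 blocked=[2]
Op 10: conn=20 S1=16 S2=-33 S3=21 S4=16 blocked=[2]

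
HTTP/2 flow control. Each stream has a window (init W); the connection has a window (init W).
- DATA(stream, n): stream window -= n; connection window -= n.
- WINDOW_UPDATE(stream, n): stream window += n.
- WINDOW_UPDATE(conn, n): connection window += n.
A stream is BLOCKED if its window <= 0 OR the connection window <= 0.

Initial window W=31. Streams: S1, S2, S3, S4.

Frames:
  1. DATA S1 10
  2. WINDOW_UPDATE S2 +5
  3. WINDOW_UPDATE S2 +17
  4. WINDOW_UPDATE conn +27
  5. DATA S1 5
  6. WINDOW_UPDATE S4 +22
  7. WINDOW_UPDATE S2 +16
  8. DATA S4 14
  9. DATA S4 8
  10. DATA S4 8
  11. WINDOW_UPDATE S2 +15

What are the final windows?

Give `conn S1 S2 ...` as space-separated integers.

Op 1: conn=21 S1=21 S2=31 S3=31 S4=31 blocked=[]
Op 2: conn=21 S1=21 S2=36 S3=31 S4=31 blocked=[]
Op 3: conn=21 S1=21 S2=53 S3=31 S4=31 blocked=[]
Op 4: conn=48 S1=21 S2=53 S3=31 S4=31 blocked=[]
Op 5: conn=43 S1=16 S2=53 S3=31 S4=31 blocked=[]
Op 6: conn=43 S1=16 S2=53 S3=31 S4=53 blocked=[]
Op 7: conn=43 S1=16 S2=69 S3=31 S4=53 blocked=[]
Op 8: conn=29 S1=16 S2=69 S3=31 S4=39 blocked=[]
Op 9: conn=21 S1=16 S2=69 S3=31 S4=31 blocked=[]
Op 10: conn=13 S1=16 S2=69 S3=31 S4=23 blocked=[]
Op 11: conn=13 S1=16 S2=84 S3=31 S4=23 blocked=[]

Answer: 13 16 84 31 23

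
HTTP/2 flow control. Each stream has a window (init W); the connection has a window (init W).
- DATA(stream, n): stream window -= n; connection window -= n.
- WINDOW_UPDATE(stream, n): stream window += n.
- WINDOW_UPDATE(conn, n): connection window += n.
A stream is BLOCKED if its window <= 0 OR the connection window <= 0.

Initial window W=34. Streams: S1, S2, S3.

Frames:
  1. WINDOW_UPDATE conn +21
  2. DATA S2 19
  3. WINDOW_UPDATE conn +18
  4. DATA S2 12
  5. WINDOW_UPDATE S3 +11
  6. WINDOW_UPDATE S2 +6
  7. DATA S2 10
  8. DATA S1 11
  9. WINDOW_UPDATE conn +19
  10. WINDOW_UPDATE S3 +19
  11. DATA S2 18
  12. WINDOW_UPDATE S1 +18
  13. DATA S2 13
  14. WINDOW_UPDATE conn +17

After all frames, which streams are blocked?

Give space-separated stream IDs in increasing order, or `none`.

Op 1: conn=55 S1=34 S2=34 S3=34 blocked=[]
Op 2: conn=36 S1=34 S2=15 S3=34 blocked=[]
Op 3: conn=54 S1=34 S2=15 S3=34 blocked=[]
Op 4: conn=42 S1=34 S2=3 S3=34 blocked=[]
Op 5: conn=42 S1=34 S2=3 S3=45 blocked=[]
Op 6: conn=42 S1=34 S2=9 S3=45 blocked=[]
Op 7: conn=32 S1=34 S2=-1 S3=45 blocked=[2]
Op 8: conn=21 S1=23 S2=-1 S3=45 blocked=[2]
Op 9: conn=40 S1=23 S2=-1 S3=45 blocked=[2]
Op 10: conn=40 S1=23 S2=-1 S3=64 blocked=[2]
Op 11: conn=22 S1=23 S2=-19 S3=64 blocked=[2]
Op 12: conn=22 S1=41 S2=-19 S3=64 blocked=[2]
Op 13: conn=9 S1=41 S2=-32 S3=64 blocked=[2]
Op 14: conn=26 S1=41 S2=-32 S3=64 blocked=[2]

Answer: S2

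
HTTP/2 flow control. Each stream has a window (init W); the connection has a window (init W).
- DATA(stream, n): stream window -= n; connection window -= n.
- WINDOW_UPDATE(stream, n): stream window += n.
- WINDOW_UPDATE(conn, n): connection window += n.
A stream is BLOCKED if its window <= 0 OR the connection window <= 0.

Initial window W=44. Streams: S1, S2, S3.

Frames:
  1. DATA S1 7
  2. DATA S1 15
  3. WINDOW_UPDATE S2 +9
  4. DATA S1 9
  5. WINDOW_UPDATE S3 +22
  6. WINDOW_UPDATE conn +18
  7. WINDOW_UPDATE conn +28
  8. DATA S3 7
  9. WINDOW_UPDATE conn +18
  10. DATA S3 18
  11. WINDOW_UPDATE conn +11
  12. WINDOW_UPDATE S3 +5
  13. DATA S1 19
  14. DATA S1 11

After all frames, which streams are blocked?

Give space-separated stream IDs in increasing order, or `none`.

Op 1: conn=37 S1=37 S2=44 S3=44 blocked=[]
Op 2: conn=22 S1=22 S2=44 S3=44 blocked=[]
Op 3: conn=22 S1=22 S2=53 S3=44 blocked=[]
Op 4: conn=13 S1=13 S2=53 S3=44 blocked=[]
Op 5: conn=13 S1=13 S2=53 S3=66 blocked=[]
Op 6: conn=31 S1=13 S2=53 S3=66 blocked=[]
Op 7: conn=59 S1=13 S2=53 S3=66 blocked=[]
Op 8: conn=52 S1=13 S2=53 S3=59 blocked=[]
Op 9: conn=70 S1=13 S2=53 S3=59 blocked=[]
Op 10: conn=52 S1=13 S2=53 S3=41 blocked=[]
Op 11: conn=63 S1=13 S2=53 S3=41 blocked=[]
Op 12: conn=63 S1=13 S2=53 S3=46 blocked=[]
Op 13: conn=44 S1=-6 S2=53 S3=46 blocked=[1]
Op 14: conn=33 S1=-17 S2=53 S3=46 blocked=[1]

Answer: S1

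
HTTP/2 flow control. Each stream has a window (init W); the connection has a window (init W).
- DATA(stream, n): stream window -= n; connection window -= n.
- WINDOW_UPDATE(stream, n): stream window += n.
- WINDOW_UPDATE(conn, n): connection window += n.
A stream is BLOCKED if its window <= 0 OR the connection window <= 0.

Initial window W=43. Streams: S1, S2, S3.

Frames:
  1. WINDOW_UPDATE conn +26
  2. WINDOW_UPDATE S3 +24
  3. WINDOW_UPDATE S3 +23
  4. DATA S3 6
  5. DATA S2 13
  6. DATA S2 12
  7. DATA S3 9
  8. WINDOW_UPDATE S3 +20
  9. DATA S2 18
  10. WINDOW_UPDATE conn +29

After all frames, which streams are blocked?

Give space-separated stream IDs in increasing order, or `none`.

Op 1: conn=69 S1=43 S2=43 S3=43 blocked=[]
Op 2: conn=69 S1=43 S2=43 S3=67 blocked=[]
Op 3: conn=69 S1=43 S2=43 S3=90 blocked=[]
Op 4: conn=63 S1=43 S2=43 S3=84 blocked=[]
Op 5: conn=50 S1=43 S2=30 S3=84 blocked=[]
Op 6: conn=38 S1=43 S2=18 S3=84 blocked=[]
Op 7: conn=29 S1=43 S2=18 S3=75 blocked=[]
Op 8: conn=29 S1=43 S2=18 S3=95 blocked=[]
Op 9: conn=11 S1=43 S2=0 S3=95 blocked=[2]
Op 10: conn=40 S1=43 S2=0 S3=95 blocked=[2]

Answer: S2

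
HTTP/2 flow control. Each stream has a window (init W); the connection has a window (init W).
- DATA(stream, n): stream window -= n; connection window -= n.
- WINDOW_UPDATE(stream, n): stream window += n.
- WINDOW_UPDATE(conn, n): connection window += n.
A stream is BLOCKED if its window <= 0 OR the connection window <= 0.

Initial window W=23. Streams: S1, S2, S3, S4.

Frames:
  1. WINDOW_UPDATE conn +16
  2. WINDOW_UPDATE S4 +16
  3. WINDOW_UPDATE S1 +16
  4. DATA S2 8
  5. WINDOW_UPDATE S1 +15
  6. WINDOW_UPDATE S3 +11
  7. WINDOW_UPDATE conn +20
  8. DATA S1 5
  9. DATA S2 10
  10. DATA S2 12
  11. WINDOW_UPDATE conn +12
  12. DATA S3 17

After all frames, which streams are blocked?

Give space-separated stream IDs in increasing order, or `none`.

Answer: S2

Derivation:
Op 1: conn=39 S1=23 S2=23 S3=23 S4=23 blocked=[]
Op 2: conn=39 S1=23 S2=23 S3=23 S4=39 blocked=[]
Op 3: conn=39 S1=39 S2=23 S3=23 S4=39 blocked=[]
Op 4: conn=31 S1=39 S2=15 S3=23 S4=39 blocked=[]
Op 5: conn=31 S1=54 S2=15 S3=23 S4=39 blocked=[]
Op 6: conn=31 S1=54 S2=15 S3=34 S4=39 blocked=[]
Op 7: conn=51 S1=54 S2=15 S3=34 S4=39 blocked=[]
Op 8: conn=46 S1=49 S2=15 S3=34 S4=39 blocked=[]
Op 9: conn=36 S1=49 S2=5 S3=34 S4=39 blocked=[]
Op 10: conn=24 S1=49 S2=-7 S3=34 S4=39 blocked=[2]
Op 11: conn=36 S1=49 S2=-7 S3=34 S4=39 blocked=[2]
Op 12: conn=19 S1=49 S2=-7 S3=17 S4=39 blocked=[2]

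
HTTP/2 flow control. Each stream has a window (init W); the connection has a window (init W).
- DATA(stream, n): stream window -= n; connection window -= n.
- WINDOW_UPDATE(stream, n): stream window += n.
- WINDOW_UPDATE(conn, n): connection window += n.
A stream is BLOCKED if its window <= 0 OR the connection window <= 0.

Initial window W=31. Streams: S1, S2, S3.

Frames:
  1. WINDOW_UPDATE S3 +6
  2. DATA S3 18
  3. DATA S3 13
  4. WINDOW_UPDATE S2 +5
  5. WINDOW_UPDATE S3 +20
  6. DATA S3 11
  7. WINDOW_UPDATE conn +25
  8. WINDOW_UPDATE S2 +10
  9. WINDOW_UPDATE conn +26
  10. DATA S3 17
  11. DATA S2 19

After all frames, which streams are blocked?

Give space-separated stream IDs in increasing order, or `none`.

Op 1: conn=31 S1=31 S2=31 S3=37 blocked=[]
Op 2: conn=13 S1=31 S2=31 S3=19 blocked=[]
Op 3: conn=0 S1=31 S2=31 S3=6 blocked=[1, 2, 3]
Op 4: conn=0 S1=31 S2=36 S3=6 blocked=[1, 2, 3]
Op 5: conn=0 S1=31 S2=36 S3=26 blocked=[1, 2, 3]
Op 6: conn=-11 S1=31 S2=36 S3=15 blocked=[1, 2, 3]
Op 7: conn=14 S1=31 S2=36 S3=15 blocked=[]
Op 8: conn=14 S1=31 S2=46 S3=15 blocked=[]
Op 9: conn=40 S1=31 S2=46 S3=15 blocked=[]
Op 10: conn=23 S1=31 S2=46 S3=-2 blocked=[3]
Op 11: conn=4 S1=31 S2=27 S3=-2 blocked=[3]

Answer: S3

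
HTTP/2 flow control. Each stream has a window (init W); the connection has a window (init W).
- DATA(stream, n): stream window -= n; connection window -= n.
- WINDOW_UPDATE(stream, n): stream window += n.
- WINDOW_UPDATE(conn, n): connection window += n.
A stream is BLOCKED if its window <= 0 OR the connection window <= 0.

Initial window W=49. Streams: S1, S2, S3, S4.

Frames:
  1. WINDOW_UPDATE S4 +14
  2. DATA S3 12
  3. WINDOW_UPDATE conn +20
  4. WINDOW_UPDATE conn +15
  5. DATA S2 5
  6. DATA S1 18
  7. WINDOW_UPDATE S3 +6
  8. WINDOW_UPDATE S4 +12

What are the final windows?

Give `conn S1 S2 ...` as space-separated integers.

Answer: 49 31 44 43 75

Derivation:
Op 1: conn=49 S1=49 S2=49 S3=49 S4=63 blocked=[]
Op 2: conn=37 S1=49 S2=49 S3=37 S4=63 blocked=[]
Op 3: conn=57 S1=49 S2=49 S3=37 S4=63 blocked=[]
Op 4: conn=72 S1=49 S2=49 S3=37 S4=63 blocked=[]
Op 5: conn=67 S1=49 S2=44 S3=37 S4=63 blocked=[]
Op 6: conn=49 S1=31 S2=44 S3=37 S4=63 blocked=[]
Op 7: conn=49 S1=31 S2=44 S3=43 S4=63 blocked=[]
Op 8: conn=49 S1=31 S2=44 S3=43 S4=75 blocked=[]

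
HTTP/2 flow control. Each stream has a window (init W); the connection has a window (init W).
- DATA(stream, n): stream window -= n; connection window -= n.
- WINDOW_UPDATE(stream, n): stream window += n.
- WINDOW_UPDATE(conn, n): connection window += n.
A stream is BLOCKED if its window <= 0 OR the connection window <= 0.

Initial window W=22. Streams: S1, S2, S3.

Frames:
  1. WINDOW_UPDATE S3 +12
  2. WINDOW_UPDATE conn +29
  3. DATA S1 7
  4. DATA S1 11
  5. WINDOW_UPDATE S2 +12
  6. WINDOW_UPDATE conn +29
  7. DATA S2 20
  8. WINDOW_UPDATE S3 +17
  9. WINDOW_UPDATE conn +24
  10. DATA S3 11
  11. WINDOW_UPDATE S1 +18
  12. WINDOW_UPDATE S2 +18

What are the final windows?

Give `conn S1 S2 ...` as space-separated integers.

Answer: 55 22 32 40

Derivation:
Op 1: conn=22 S1=22 S2=22 S3=34 blocked=[]
Op 2: conn=51 S1=22 S2=22 S3=34 blocked=[]
Op 3: conn=44 S1=15 S2=22 S3=34 blocked=[]
Op 4: conn=33 S1=4 S2=22 S3=34 blocked=[]
Op 5: conn=33 S1=4 S2=34 S3=34 blocked=[]
Op 6: conn=62 S1=4 S2=34 S3=34 blocked=[]
Op 7: conn=42 S1=4 S2=14 S3=34 blocked=[]
Op 8: conn=42 S1=4 S2=14 S3=51 blocked=[]
Op 9: conn=66 S1=4 S2=14 S3=51 blocked=[]
Op 10: conn=55 S1=4 S2=14 S3=40 blocked=[]
Op 11: conn=55 S1=22 S2=14 S3=40 blocked=[]
Op 12: conn=55 S1=22 S2=32 S3=40 blocked=[]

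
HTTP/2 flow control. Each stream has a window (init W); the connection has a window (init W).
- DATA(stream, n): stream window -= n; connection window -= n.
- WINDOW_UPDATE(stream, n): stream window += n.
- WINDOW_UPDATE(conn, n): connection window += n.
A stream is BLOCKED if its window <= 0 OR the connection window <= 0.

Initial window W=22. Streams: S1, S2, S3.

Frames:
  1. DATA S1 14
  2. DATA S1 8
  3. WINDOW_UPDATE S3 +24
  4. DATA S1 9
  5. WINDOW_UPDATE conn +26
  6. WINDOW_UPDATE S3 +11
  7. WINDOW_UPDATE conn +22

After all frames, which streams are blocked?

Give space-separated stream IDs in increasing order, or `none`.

Op 1: conn=8 S1=8 S2=22 S3=22 blocked=[]
Op 2: conn=0 S1=0 S2=22 S3=22 blocked=[1, 2, 3]
Op 3: conn=0 S1=0 S2=22 S3=46 blocked=[1, 2, 3]
Op 4: conn=-9 S1=-9 S2=22 S3=46 blocked=[1, 2, 3]
Op 5: conn=17 S1=-9 S2=22 S3=46 blocked=[1]
Op 6: conn=17 S1=-9 S2=22 S3=57 blocked=[1]
Op 7: conn=39 S1=-9 S2=22 S3=57 blocked=[1]

Answer: S1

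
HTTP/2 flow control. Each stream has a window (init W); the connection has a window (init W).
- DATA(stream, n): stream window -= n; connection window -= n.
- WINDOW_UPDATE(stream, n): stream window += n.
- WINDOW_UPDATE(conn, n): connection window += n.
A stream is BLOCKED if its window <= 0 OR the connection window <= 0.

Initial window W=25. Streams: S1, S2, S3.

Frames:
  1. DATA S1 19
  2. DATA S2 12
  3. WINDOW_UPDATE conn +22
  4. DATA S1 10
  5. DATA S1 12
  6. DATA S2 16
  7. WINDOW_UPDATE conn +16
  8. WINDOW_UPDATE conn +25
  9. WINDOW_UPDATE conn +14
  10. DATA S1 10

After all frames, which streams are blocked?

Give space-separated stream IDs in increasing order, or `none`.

Op 1: conn=6 S1=6 S2=25 S3=25 blocked=[]
Op 2: conn=-6 S1=6 S2=13 S3=25 blocked=[1, 2, 3]
Op 3: conn=16 S1=6 S2=13 S3=25 blocked=[]
Op 4: conn=6 S1=-4 S2=13 S3=25 blocked=[1]
Op 5: conn=-6 S1=-16 S2=13 S3=25 blocked=[1, 2, 3]
Op 6: conn=-22 S1=-16 S2=-3 S3=25 blocked=[1, 2, 3]
Op 7: conn=-6 S1=-16 S2=-3 S3=25 blocked=[1, 2, 3]
Op 8: conn=19 S1=-16 S2=-3 S3=25 blocked=[1, 2]
Op 9: conn=33 S1=-16 S2=-3 S3=25 blocked=[1, 2]
Op 10: conn=23 S1=-26 S2=-3 S3=25 blocked=[1, 2]

Answer: S1 S2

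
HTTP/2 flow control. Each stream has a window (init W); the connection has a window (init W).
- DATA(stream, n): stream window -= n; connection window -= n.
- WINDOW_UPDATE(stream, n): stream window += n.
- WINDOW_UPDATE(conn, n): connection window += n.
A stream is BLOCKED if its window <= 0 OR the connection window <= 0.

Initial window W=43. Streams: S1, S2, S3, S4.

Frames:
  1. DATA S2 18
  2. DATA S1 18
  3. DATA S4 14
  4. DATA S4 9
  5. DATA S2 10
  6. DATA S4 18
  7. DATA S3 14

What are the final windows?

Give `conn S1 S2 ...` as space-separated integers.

Op 1: conn=25 S1=43 S2=25 S3=43 S4=43 blocked=[]
Op 2: conn=7 S1=25 S2=25 S3=43 S4=43 blocked=[]
Op 3: conn=-7 S1=25 S2=25 S3=43 S4=29 blocked=[1, 2, 3, 4]
Op 4: conn=-16 S1=25 S2=25 S3=43 S4=20 blocked=[1, 2, 3, 4]
Op 5: conn=-26 S1=25 S2=15 S3=43 S4=20 blocked=[1, 2, 3, 4]
Op 6: conn=-44 S1=25 S2=15 S3=43 S4=2 blocked=[1, 2, 3, 4]
Op 7: conn=-58 S1=25 S2=15 S3=29 S4=2 blocked=[1, 2, 3, 4]

Answer: -58 25 15 29 2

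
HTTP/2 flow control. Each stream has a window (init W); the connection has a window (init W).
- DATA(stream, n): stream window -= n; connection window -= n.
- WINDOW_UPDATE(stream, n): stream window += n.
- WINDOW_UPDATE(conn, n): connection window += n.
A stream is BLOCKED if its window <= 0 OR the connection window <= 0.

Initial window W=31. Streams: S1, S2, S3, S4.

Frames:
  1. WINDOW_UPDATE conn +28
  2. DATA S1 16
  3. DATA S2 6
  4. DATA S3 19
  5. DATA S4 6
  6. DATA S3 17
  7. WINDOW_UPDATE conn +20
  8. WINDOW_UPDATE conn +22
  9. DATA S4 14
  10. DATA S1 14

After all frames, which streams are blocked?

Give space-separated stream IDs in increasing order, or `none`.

Op 1: conn=59 S1=31 S2=31 S3=31 S4=31 blocked=[]
Op 2: conn=43 S1=15 S2=31 S3=31 S4=31 blocked=[]
Op 3: conn=37 S1=15 S2=25 S3=31 S4=31 blocked=[]
Op 4: conn=18 S1=15 S2=25 S3=12 S4=31 blocked=[]
Op 5: conn=12 S1=15 S2=25 S3=12 S4=25 blocked=[]
Op 6: conn=-5 S1=15 S2=25 S3=-5 S4=25 blocked=[1, 2, 3, 4]
Op 7: conn=15 S1=15 S2=25 S3=-5 S4=25 blocked=[3]
Op 8: conn=37 S1=15 S2=25 S3=-5 S4=25 blocked=[3]
Op 9: conn=23 S1=15 S2=25 S3=-5 S4=11 blocked=[3]
Op 10: conn=9 S1=1 S2=25 S3=-5 S4=11 blocked=[3]

Answer: S3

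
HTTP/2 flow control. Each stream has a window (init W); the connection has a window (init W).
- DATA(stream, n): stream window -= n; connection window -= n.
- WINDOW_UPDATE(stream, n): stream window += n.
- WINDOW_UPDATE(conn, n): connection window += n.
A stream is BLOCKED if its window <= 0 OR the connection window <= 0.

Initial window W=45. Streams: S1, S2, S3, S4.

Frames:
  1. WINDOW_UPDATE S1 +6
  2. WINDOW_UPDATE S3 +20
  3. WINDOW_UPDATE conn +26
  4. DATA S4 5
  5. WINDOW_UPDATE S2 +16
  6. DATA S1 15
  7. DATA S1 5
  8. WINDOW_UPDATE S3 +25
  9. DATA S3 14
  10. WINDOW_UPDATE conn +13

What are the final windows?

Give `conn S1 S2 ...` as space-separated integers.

Op 1: conn=45 S1=51 S2=45 S3=45 S4=45 blocked=[]
Op 2: conn=45 S1=51 S2=45 S3=65 S4=45 blocked=[]
Op 3: conn=71 S1=51 S2=45 S3=65 S4=45 blocked=[]
Op 4: conn=66 S1=51 S2=45 S3=65 S4=40 blocked=[]
Op 5: conn=66 S1=51 S2=61 S3=65 S4=40 blocked=[]
Op 6: conn=51 S1=36 S2=61 S3=65 S4=40 blocked=[]
Op 7: conn=46 S1=31 S2=61 S3=65 S4=40 blocked=[]
Op 8: conn=46 S1=31 S2=61 S3=90 S4=40 blocked=[]
Op 9: conn=32 S1=31 S2=61 S3=76 S4=40 blocked=[]
Op 10: conn=45 S1=31 S2=61 S3=76 S4=40 blocked=[]

Answer: 45 31 61 76 40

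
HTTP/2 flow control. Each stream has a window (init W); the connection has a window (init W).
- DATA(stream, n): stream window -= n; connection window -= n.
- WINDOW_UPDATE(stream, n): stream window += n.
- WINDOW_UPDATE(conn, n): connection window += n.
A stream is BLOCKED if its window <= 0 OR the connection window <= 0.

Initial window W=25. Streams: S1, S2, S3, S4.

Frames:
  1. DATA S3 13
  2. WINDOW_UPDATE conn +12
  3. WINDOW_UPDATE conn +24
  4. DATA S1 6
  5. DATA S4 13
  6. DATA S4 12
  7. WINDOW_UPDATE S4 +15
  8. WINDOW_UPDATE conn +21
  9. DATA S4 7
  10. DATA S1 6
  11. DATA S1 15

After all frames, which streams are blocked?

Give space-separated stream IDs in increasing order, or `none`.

Op 1: conn=12 S1=25 S2=25 S3=12 S4=25 blocked=[]
Op 2: conn=24 S1=25 S2=25 S3=12 S4=25 blocked=[]
Op 3: conn=48 S1=25 S2=25 S3=12 S4=25 blocked=[]
Op 4: conn=42 S1=19 S2=25 S3=12 S4=25 blocked=[]
Op 5: conn=29 S1=19 S2=25 S3=12 S4=12 blocked=[]
Op 6: conn=17 S1=19 S2=25 S3=12 S4=0 blocked=[4]
Op 7: conn=17 S1=19 S2=25 S3=12 S4=15 blocked=[]
Op 8: conn=38 S1=19 S2=25 S3=12 S4=15 blocked=[]
Op 9: conn=31 S1=19 S2=25 S3=12 S4=8 blocked=[]
Op 10: conn=25 S1=13 S2=25 S3=12 S4=8 blocked=[]
Op 11: conn=10 S1=-2 S2=25 S3=12 S4=8 blocked=[1]

Answer: S1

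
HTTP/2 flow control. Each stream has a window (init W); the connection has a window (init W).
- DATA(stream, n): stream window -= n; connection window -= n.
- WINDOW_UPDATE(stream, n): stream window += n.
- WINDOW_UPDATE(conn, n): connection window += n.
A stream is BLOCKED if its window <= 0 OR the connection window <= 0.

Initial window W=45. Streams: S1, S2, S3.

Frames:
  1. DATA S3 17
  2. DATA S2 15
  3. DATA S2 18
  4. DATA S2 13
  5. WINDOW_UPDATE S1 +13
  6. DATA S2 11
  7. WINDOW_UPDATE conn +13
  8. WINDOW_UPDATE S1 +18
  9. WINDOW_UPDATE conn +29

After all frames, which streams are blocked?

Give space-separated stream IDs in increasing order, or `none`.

Answer: S2

Derivation:
Op 1: conn=28 S1=45 S2=45 S3=28 blocked=[]
Op 2: conn=13 S1=45 S2=30 S3=28 blocked=[]
Op 3: conn=-5 S1=45 S2=12 S3=28 blocked=[1, 2, 3]
Op 4: conn=-18 S1=45 S2=-1 S3=28 blocked=[1, 2, 3]
Op 5: conn=-18 S1=58 S2=-1 S3=28 blocked=[1, 2, 3]
Op 6: conn=-29 S1=58 S2=-12 S3=28 blocked=[1, 2, 3]
Op 7: conn=-16 S1=58 S2=-12 S3=28 blocked=[1, 2, 3]
Op 8: conn=-16 S1=76 S2=-12 S3=28 blocked=[1, 2, 3]
Op 9: conn=13 S1=76 S2=-12 S3=28 blocked=[2]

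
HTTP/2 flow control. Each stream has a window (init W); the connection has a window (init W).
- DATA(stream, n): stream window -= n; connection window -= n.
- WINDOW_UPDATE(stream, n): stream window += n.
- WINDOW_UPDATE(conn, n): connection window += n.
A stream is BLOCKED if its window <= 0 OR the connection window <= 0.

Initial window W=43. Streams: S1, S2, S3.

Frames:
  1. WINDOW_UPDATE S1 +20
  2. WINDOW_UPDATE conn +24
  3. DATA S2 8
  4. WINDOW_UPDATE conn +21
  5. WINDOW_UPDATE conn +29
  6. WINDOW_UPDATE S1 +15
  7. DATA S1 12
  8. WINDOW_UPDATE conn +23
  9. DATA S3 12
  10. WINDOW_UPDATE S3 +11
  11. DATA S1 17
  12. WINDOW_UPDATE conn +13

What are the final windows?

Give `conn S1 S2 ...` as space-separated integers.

Answer: 104 49 35 42

Derivation:
Op 1: conn=43 S1=63 S2=43 S3=43 blocked=[]
Op 2: conn=67 S1=63 S2=43 S3=43 blocked=[]
Op 3: conn=59 S1=63 S2=35 S3=43 blocked=[]
Op 4: conn=80 S1=63 S2=35 S3=43 blocked=[]
Op 5: conn=109 S1=63 S2=35 S3=43 blocked=[]
Op 6: conn=109 S1=78 S2=35 S3=43 blocked=[]
Op 7: conn=97 S1=66 S2=35 S3=43 blocked=[]
Op 8: conn=120 S1=66 S2=35 S3=43 blocked=[]
Op 9: conn=108 S1=66 S2=35 S3=31 blocked=[]
Op 10: conn=108 S1=66 S2=35 S3=42 blocked=[]
Op 11: conn=91 S1=49 S2=35 S3=42 blocked=[]
Op 12: conn=104 S1=49 S2=35 S3=42 blocked=[]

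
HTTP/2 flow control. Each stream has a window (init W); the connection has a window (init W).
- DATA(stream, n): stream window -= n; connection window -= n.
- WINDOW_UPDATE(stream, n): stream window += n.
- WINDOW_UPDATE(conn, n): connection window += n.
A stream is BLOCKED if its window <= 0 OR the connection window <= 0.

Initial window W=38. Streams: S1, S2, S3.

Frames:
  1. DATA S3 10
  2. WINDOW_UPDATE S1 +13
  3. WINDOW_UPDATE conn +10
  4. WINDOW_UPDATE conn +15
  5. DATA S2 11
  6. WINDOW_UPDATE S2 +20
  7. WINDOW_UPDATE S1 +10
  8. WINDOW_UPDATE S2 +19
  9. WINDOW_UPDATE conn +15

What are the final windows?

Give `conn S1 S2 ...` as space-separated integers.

Op 1: conn=28 S1=38 S2=38 S3=28 blocked=[]
Op 2: conn=28 S1=51 S2=38 S3=28 blocked=[]
Op 3: conn=38 S1=51 S2=38 S3=28 blocked=[]
Op 4: conn=53 S1=51 S2=38 S3=28 blocked=[]
Op 5: conn=42 S1=51 S2=27 S3=28 blocked=[]
Op 6: conn=42 S1=51 S2=47 S3=28 blocked=[]
Op 7: conn=42 S1=61 S2=47 S3=28 blocked=[]
Op 8: conn=42 S1=61 S2=66 S3=28 blocked=[]
Op 9: conn=57 S1=61 S2=66 S3=28 blocked=[]

Answer: 57 61 66 28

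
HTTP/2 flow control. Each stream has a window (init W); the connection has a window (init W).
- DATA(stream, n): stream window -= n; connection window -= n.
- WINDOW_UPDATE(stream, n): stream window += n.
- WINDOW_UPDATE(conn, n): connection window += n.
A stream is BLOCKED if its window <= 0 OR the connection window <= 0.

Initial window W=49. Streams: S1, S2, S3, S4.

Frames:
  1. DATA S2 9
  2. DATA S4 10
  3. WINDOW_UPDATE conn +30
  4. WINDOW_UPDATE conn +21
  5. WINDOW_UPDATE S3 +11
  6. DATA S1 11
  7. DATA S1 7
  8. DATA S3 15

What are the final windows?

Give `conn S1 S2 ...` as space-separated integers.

Answer: 48 31 40 45 39

Derivation:
Op 1: conn=40 S1=49 S2=40 S3=49 S4=49 blocked=[]
Op 2: conn=30 S1=49 S2=40 S3=49 S4=39 blocked=[]
Op 3: conn=60 S1=49 S2=40 S3=49 S4=39 blocked=[]
Op 4: conn=81 S1=49 S2=40 S3=49 S4=39 blocked=[]
Op 5: conn=81 S1=49 S2=40 S3=60 S4=39 blocked=[]
Op 6: conn=70 S1=38 S2=40 S3=60 S4=39 blocked=[]
Op 7: conn=63 S1=31 S2=40 S3=60 S4=39 blocked=[]
Op 8: conn=48 S1=31 S2=40 S3=45 S4=39 blocked=[]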